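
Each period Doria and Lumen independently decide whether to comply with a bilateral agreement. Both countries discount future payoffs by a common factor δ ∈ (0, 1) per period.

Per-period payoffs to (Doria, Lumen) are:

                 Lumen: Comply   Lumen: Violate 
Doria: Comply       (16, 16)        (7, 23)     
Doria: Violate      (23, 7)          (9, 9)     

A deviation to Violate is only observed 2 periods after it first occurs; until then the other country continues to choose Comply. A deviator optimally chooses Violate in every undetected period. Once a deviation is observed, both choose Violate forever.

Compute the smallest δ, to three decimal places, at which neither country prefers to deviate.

The best deviation is to choose Violate for all 2 undetected periods, earning 23 each, then 9 forever once detected.
Deviation value: 23(1−δ^2)/(1−δ) + 9δ^2/(1−δ); cooperation value: 16/(1−δ).
IC: 16 ≥ 23(1−δ^2) + 9δ^2 = 23 − 14δ^2.
So δ^2 ≥ 7/14 = 1/2, giving δ ≥ (1/2)^(1/2) ≈ 0.707.

0.707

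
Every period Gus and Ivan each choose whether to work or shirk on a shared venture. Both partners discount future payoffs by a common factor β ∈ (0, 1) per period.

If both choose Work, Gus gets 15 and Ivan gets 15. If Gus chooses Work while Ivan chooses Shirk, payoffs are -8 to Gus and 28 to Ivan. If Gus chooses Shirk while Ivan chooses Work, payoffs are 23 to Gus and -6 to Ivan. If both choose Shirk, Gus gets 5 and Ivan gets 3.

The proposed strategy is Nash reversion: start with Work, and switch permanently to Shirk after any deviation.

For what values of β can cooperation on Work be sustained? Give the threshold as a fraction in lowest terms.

13/25

Gus: cooperation gives 15 each period; deviation gives 23 once then 5 forever.
  15/(1−β) ≥ 23 + 5β/(1−β) ⇒ β ≥ 8/18 = 4/9.
Ivan: cooperation gives 15 each period; deviation gives 28 once then 3 forever.
  β ≥ 13/25.
Both must hold, so the binding constraint is Ivan's: β ≥ 13/25.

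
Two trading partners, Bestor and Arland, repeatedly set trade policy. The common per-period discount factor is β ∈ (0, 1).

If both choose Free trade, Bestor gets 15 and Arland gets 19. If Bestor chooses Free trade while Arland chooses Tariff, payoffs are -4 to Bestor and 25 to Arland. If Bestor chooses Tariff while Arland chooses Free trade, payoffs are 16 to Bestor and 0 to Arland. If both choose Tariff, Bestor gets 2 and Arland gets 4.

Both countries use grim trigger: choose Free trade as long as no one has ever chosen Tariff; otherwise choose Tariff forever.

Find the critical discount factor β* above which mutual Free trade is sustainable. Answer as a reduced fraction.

2/7

Bestor's threshold: (16−15)/(16−2) = 1/14.
Arland's threshold: (25−19)/(25−4) = 2/7.
1/14 < 2/7, so Arland binds and β* = 2/7.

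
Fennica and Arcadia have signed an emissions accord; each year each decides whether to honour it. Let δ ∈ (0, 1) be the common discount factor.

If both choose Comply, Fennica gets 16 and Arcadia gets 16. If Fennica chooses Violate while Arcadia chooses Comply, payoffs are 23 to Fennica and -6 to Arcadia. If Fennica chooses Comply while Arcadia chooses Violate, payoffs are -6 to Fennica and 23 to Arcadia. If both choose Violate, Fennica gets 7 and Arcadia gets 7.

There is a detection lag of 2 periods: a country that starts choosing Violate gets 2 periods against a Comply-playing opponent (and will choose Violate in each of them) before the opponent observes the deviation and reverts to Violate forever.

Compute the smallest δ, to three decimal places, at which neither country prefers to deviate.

0.661

A deviator earns 23 for 2 periods, then 7 forever; cooperating earns 16 forever. Multiplying the IC by (1−δ):
16 ≥ 23(1−δ^2) + 7δ^2, so 16·δ^2 ≥ 7 and δ^2 ≥ 7/16.
δ ≥ (7/16)^(1/2) ≈ 0.661.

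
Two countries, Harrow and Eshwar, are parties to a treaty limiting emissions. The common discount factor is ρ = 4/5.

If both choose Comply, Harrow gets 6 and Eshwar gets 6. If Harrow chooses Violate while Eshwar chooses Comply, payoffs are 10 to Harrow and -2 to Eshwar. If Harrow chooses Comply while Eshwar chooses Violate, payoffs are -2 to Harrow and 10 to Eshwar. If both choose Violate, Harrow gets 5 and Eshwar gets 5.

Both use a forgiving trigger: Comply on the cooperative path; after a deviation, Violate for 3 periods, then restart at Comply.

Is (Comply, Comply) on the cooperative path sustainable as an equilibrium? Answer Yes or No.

A one-shot deviation gives 10 now, then 5 for 3 periods, then back to 6.
Gain from deviating: (10−6) today; loss: (6−5) in each of the next 3 periods.
No-deviation condition: (6−5)(ρ+…+ρ^3) ≥ 10−6, i.e. ρ+…+ρ^3 ≥ 4.
At ρ = 4/5: ρ+…+ρ^3 = 1.9520 < 4.0000.
So cooperation is not sustainable.

No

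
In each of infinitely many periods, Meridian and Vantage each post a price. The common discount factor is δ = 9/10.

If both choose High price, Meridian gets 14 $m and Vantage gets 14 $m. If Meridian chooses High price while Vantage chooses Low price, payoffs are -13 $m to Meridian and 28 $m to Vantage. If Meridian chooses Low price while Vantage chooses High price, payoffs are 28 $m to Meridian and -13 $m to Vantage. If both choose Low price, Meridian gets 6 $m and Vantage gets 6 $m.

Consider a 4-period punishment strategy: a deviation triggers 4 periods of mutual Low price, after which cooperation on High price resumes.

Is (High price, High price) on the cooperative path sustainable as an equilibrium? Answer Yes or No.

A one-shot deviation gives 28 now, then 6 for 4 periods, then back to 14.
Gain from deviating: (28−14) today; loss: (14−6) in each of the next 4 periods.
No-deviation condition: (14−6)(δ+…+δ^4) ≥ 28−14, i.e. δ+…+δ^4 ≥ 7/4.
At δ = 9/10: δ+…+δ^4 = 3.0951 ≥ 1.7500.
So cooperation is sustainable.

Yes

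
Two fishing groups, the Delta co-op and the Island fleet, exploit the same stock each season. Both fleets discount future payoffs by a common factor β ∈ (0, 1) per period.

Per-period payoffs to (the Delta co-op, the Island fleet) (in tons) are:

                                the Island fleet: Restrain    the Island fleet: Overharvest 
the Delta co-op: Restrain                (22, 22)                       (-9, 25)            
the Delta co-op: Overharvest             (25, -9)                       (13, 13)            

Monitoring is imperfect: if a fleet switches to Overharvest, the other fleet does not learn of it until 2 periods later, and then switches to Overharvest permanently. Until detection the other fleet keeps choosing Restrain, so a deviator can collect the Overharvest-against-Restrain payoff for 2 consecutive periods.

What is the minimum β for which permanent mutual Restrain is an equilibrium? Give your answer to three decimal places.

Deviating for the 2 undetected periods gains 25−22 = 3 per period over cooperation, then loses 22−13 = 9 per period forever once punishment starts.
Gain: 3(1 + β + … + β^1); loss: 9·β^2/(1−β).
No profitable deviation ⇔ 3(1−β^2) ≤ 9·β^2, i.e. β^2 ≥ 3/(3+9) = 1/4.
Hence β ≥ (1/4)^(1/2) ≈ 0.500.

0.500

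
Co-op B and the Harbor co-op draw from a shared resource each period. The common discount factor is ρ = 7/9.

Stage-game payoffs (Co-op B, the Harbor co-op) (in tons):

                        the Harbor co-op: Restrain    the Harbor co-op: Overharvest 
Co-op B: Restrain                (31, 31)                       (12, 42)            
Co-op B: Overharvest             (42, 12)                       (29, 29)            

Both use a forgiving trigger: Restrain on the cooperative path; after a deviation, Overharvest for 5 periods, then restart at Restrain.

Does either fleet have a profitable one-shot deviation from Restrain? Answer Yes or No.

Comparing payoff streams over the 6 periods until play realigns: cooperate → 31(1+ρ+…+ρ^5); deviate → 42 + 29(ρ+…+ρ^5).
Cooperation is sustained iff (31−29)(ρ+…+ρ^5) ≥ 42−31.
ρ+…+ρ^5 = 7/9·(1−(7/9)^5)/(1−7/9) = 2.5038, and (42−31)/(31−29) = 5.5000.
2.5038 < 5.5000, so cooperation is not sustainable.

Yes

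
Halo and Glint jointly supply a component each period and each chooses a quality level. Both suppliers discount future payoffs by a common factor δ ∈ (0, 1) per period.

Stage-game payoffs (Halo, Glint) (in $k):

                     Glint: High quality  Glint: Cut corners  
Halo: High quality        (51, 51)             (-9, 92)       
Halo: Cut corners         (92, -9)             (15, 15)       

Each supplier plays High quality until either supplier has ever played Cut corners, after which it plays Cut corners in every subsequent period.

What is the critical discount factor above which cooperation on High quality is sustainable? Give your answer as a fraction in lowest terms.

One-period gain from deviating is 92 − 51 = 41. The loss is 51 − 15 = 36 in every subsequent period, with present value 36·δ/(1−δ).
Deviation is unprofitable when 36·δ/(1−δ) ≥ 41, i.e. δ/(1−δ) ≥ 41/36.
Equivalently δ ≥ 41/(41+36) = 41/77.

41/77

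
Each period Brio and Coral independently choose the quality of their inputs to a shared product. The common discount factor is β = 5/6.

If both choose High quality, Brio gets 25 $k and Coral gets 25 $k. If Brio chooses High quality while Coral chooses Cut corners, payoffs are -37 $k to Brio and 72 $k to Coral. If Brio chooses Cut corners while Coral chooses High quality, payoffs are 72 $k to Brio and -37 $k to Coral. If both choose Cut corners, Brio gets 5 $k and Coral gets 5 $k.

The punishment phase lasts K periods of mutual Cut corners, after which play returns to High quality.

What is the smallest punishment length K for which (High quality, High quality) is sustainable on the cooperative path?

IC: β(1−β^K)/(1−β) ≥ (72−25)/(25−5) = 47/20.
With β = 5/6: need 1 − β^K ≥ 47/20·(1−5/6)/(5/6), i.e. β^K ≤ 0.5300.
Since (5/6)^3 = 0.5787 and (5/6)^4 = 0.4823, the smallest such K is 4.

4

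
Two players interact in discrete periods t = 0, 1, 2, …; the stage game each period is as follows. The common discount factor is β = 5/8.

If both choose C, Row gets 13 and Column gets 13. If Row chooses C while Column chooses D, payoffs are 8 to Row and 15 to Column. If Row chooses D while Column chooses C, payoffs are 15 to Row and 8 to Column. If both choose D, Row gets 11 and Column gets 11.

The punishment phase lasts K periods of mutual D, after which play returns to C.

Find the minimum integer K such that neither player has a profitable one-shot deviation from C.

2

IC: β(1−β^K)/(1−β) ≥ (15−13)/(13−11) = 1.
With β = 5/8: need 1 − β^K ≥ 1·(1−5/8)/(5/8), i.e. β^K ≤ 0.4000.
Since (5/8)^1 = 0.6250 and (5/8)^2 = 0.3906, the smallest such K is 2.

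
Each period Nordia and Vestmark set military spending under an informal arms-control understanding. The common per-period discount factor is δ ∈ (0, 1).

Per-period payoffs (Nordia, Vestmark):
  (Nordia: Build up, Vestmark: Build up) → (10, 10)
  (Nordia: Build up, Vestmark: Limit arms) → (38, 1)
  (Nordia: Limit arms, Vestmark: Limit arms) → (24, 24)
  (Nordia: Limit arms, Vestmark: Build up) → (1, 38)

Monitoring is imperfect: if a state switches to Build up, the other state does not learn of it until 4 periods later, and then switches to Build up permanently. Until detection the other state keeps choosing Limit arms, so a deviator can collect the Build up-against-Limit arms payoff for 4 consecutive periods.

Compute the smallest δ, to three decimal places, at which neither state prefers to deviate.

0.841

The best deviation is to choose Build up for all 4 undetected periods, earning 38 each, then 10 forever once detected.
Deviation value: 38(1−δ^4)/(1−δ) + 10δ^4/(1−δ); cooperation value: 24/(1−δ).
IC: 24 ≥ 38(1−δ^4) + 10δ^4 = 38 − 28δ^4.
So δ^4 ≥ 14/28 = 1/2, giving δ ≥ (1/2)^(1/4) ≈ 0.841.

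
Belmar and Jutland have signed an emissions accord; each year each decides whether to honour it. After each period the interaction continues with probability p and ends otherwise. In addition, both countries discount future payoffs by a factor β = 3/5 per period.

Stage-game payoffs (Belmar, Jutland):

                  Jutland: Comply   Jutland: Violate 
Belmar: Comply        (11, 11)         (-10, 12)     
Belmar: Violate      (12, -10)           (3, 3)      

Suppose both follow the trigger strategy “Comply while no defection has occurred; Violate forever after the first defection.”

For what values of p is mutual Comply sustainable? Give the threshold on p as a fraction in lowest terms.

Expected continuation weight on next period's payoff is β·p = 3/5·p, which plays the role of the discount factor.
Cooperation requires 3/5·p ≥ (12−11)/(12−3) = 1/9, hence p ≥ 5/27.

5/27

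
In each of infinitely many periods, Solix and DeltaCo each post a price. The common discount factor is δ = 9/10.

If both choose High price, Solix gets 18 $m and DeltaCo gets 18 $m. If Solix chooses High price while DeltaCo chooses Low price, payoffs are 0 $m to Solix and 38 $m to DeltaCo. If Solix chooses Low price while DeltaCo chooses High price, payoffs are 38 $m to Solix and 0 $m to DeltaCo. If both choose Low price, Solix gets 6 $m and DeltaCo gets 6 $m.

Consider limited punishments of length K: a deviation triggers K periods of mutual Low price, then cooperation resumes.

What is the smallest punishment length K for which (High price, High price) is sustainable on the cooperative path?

2

IC: δ(1−δ^K)/(1−δ) ≥ (38−18)/(18−6) = 5/3.
With δ = 9/10: need 1 − δ^K ≥ 5/3·(1−9/10)/(9/10), i.e. δ^K ≤ 0.8148.
Since (9/10)^1 = 0.9000 and (9/10)^2 = 0.8100, the smallest such K is 2.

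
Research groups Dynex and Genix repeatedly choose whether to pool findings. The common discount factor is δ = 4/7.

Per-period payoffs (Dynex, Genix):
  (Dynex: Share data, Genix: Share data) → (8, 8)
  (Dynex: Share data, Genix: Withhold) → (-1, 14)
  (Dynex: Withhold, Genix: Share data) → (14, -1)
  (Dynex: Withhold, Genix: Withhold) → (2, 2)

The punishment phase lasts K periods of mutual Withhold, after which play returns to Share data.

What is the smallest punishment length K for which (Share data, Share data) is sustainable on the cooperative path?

3

IC: δ(1−δ^K)/(1−δ) ≥ (14−8)/(8−2) = 1.
With δ = 4/7: need 1 − δ^K ≥ 1·(1−4/7)/(4/7), i.e. δ^K ≤ 0.2500.
Since (4/7)^2 = 0.3265 and (4/7)^3 = 0.1866, the smallest such K is 3.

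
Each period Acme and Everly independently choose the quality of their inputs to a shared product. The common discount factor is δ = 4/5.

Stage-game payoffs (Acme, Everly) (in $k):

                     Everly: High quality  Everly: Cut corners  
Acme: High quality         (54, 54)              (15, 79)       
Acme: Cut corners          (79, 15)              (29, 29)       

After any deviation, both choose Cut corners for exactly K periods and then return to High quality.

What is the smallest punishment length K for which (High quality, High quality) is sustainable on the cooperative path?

IC: δ(1−δ^K)/(1−δ) ≥ (79−54)/(54−29) = 1.
With δ = 4/5: need 1 − δ^K ≥ 1·(1−4/5)/(4/5), i.e. δ^K ≤ 0.7500.
Since (4/5)^1 = 0.8000 and (4/5)^2 = 0.6400, the smallest such K is 2.

2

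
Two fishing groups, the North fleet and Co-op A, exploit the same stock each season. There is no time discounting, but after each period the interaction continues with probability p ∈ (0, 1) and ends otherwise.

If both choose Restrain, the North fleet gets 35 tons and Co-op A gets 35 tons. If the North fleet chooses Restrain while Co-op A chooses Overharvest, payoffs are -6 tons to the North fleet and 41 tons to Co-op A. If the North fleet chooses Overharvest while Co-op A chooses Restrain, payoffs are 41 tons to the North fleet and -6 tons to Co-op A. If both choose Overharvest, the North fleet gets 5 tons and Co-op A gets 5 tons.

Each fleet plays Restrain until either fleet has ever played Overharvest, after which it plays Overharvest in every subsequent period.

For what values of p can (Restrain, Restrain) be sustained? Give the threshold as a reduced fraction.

1/6

With no time discounting, the continuation probability p plays the role of the discount factor.
Grim-trigger IC: 35/(1−p) ≥ 41 + 5p/(1−p) ⇒ p ≥ (41−35)/(41−5) = 1/6.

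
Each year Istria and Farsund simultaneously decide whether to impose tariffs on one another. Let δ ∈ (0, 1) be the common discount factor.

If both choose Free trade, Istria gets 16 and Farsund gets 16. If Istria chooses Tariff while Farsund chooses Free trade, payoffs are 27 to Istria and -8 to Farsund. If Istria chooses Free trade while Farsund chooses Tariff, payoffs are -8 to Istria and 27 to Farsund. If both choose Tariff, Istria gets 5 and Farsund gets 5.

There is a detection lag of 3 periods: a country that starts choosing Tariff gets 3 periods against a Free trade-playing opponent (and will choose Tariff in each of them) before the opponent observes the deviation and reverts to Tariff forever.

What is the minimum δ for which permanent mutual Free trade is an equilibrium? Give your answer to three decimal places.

A deviator earns 27 for 3 periods, then 5 forever; cooperating earns 16 forever. Multiplying the IC by (1−δ):
16 ≥ 27(1−δ^3) + 5δ^3, so 22·δ^3 ≥ 11 and δ^3 ≥ 1/2.
δ ≥ (1/2)^(1/3) ≈ 0.794.

0.794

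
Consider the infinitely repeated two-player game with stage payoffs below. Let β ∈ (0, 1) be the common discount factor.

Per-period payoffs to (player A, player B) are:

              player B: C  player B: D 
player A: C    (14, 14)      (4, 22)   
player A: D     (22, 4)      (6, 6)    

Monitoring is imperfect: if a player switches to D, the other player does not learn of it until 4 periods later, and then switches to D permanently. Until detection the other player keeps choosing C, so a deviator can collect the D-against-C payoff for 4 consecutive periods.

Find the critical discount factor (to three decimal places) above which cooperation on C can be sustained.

0.841

Deviating for the 4 undetected periods gains 22−14 = 8 per period over cooperation, then loses 14−6 = 8 per period forever once punishment starts.
Gain: 8(1 + β + … + β^3); loss: 8·β^4/(1−β).
No profitable deviation ⇔ 8(1−β^4) ≤ 8·β^4, i.e. β^4 ≥ 8/(8+8) = 1/2.
Hence β ≥ (1/2)^(1/4) ≈ 0.841.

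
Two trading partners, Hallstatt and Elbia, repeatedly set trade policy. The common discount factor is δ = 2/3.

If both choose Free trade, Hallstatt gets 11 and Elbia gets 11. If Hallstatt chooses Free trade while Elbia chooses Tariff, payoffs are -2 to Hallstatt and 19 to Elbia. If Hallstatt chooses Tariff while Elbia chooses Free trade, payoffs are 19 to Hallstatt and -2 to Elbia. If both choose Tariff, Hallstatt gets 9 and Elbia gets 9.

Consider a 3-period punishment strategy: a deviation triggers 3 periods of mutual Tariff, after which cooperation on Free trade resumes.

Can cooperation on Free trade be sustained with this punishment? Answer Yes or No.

Comparing payoff streams over the 4 periods until play realigns: cooperate → 11(1+δ+…+δ^3); deviate → 19 + 9(δ+…+δ^3).
Cooperation is sustained iff (11−9)(δ+…+δ^3) ≥ 19−11.
δ+…+δ^3 = 2/3·(1−(2/3)^3)/(1−2/3) = 1.4074, and (19−11)/(11−9) = 4.0000.
1.4074 < 4.0000, so cooperation is not sustainable.

No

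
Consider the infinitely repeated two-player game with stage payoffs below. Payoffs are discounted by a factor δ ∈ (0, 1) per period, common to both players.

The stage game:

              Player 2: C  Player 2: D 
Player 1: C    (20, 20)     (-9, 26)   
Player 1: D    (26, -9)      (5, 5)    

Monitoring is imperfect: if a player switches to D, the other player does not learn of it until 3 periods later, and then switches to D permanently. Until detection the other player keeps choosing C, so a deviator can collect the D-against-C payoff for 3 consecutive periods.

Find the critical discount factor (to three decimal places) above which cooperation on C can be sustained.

A deviator earns 26 for 3 periods, then 5 forever; cooperating earns 20 forever. Multiplying the IC by (1−δ):
20 ≥ 26(1−δ^3) + 5δ^3, so 21·δ^3 ≥ 6 and δ^3 ≥ 2/7.
δ ≥ (2/7)^(1/3) ≈ 0.659.

0.659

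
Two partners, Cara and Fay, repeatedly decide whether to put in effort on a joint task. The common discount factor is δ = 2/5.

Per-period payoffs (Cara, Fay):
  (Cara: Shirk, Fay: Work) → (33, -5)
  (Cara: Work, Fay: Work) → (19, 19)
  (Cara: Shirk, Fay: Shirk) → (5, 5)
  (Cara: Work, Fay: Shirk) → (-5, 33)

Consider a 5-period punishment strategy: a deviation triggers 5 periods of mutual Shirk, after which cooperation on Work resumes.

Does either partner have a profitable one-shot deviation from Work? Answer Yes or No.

A one-shot deviation gives 33 now, then 5 for 5 periods, then back to 19.
Gain from deviating: (33−19) today; loss: (19−5) in each of the next 5 periods.
No-deviation condition: (19−5)(δ+…+δ^5) ≥ 33−19, i.e. δ+…+δ^5 ≥ 1.
At δ = 2/5: δ+…+δ^5 = 0.6598 < 1.0000.
So cooperation is not sustainable.

Yes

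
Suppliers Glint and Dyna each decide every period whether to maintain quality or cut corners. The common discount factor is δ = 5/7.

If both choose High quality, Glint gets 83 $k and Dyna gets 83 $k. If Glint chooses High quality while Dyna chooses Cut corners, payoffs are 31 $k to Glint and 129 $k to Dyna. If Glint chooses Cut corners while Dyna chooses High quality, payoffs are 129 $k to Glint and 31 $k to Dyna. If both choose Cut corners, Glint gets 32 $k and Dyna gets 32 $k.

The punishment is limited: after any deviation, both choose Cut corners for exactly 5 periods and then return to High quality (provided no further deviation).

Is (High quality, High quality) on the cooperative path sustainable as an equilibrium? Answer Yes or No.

Yes

IC: δ+…+δ^5 ≥ (129−83)/(83−32) = 46/51.
At δ = 5/7: partial sum = 2.0352 ≥ 0.9020. Cooperation sustainable.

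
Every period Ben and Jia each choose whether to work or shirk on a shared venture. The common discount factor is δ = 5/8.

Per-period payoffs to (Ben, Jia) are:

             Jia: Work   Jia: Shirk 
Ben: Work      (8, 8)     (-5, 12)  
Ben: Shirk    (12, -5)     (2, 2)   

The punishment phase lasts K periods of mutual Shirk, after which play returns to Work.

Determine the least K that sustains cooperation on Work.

No profitable deviation requires (8−2)(δ+…+δ^K) ≥ 12−8, i.e. δ+…+δ^K ≥ 2/3 ≈ 0.6667.
With δ = 5/8, the partial sums are K=1: 0.6250, K=2: 1.0156.
K = 2 is the first length at which the sum reaches 0.6667.

2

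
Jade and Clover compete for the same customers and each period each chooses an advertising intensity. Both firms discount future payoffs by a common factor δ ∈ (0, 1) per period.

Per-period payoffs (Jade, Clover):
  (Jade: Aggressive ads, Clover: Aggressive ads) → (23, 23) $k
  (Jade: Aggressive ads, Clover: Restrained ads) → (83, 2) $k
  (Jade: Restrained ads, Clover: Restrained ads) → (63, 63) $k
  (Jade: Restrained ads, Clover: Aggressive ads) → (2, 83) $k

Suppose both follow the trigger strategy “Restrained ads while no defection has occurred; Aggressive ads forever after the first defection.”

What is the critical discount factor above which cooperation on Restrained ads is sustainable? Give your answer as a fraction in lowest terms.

1/3

63/(1−δ) ≥ 83 + 23δ/(1−δ)
63 ≥ 83 − 60δ
δ ≥ 20/60 = 1/3.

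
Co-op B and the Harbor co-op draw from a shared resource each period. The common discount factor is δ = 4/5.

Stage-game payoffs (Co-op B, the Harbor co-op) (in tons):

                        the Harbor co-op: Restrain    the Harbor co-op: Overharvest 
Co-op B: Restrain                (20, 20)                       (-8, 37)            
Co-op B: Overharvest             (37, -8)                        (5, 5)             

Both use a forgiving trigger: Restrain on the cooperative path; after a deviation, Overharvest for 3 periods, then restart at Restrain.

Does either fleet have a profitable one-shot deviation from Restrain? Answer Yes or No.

A one-shot deviation gives 37 now, then 5 for 3 periods, then back to 20.
Gain from deviating: (37−20) today; loss: (20−5) in each of the next 3 periods.
No-deviation condition: (20−5)(δ+…+δ^3) ≥ 37−20, i.e. δ+…+δ^3 ≥ 17/15.
At δ = 4/5: δ+…+δ^3 = 1.9520 ≥ 1.1333.
So cooperation is sustainable.

No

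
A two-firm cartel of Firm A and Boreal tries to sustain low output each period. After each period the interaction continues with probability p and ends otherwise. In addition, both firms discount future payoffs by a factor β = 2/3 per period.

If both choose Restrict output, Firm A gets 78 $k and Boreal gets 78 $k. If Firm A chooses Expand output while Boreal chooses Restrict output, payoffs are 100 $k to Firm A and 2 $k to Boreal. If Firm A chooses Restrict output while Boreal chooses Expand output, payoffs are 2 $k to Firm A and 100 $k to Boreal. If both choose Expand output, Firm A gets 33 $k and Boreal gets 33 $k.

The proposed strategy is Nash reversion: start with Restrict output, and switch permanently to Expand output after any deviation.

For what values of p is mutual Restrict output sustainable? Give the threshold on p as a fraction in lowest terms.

Expected continuation weight on next period's payoff is β·p = 2/3·p, which plays the role of the discount factor.
Cooperation requires 2/3·p ≥ (100−78)/(100−33) = 22/67, hence p ≥ 33/67.

33/67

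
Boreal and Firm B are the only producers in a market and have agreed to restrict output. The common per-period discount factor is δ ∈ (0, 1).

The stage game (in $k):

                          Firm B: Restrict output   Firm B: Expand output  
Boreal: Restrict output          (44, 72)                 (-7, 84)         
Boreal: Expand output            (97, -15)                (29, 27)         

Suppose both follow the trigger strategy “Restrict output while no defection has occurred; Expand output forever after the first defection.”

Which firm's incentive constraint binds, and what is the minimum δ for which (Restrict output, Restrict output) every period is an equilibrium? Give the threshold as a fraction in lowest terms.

Boreal; δ ≥ 53/68

Boreal: cooperation gives 44 each period; deviation gives 97 once then 29 forever.
  44/(1−δ) ≥ 97 + 29δ/(1−δ) ⇒ δ ≥ 53/68.
Firm B: cooperation gives 72 each period; deviation gives 84 once then 27 forever.
  δ ≥ 12/57 = 4/19.
Both must hold, so the binding constraint is Boreal's: δ ≥ 53/68.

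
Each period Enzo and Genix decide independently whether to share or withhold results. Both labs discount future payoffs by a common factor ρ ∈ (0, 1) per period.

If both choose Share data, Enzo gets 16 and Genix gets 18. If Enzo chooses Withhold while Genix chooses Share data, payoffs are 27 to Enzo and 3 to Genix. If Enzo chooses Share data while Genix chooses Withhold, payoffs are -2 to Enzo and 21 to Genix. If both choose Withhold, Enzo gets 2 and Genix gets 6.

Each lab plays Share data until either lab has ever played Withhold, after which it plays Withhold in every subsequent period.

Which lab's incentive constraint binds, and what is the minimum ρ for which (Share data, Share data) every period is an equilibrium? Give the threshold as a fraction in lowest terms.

Enzo: cooperation gives 16 each period; deviation gives 27 once then 2 forever.
  16/(1−ρ) ≥ 27 + 2ρ/(1−ρ) ⇒ ρ ≥ 11/25.
Genix: cooperation gives 18 each period; deviation gives 21 once then 6 forever.
  ρ ≥ 3/15 = 1/5.
Both must hold, so the binding constraint is Enzo's: ρ ≥ 11/25.

Enzo; ρ ≥ 11/25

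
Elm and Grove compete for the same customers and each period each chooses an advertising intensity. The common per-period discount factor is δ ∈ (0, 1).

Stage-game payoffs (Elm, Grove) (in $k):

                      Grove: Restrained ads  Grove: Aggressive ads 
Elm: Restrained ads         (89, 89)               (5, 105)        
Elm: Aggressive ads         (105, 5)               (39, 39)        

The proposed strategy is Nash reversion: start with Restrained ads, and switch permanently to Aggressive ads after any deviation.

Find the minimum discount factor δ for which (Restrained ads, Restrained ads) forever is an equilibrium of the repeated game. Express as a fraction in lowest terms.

One-period gain from deviating is 105 − 89 = 16. The loss is 89 − 39 = 50 in every subsequent period, with present value 50·δ/(1−δ).
Deviation is unprofitable when 50·δ/(1−δ) ≥ 16, i.e. δ/(1−δ) ≥ 8/25.
Equivalently δ ≥ 16/(16+50) = 8/33.

8/33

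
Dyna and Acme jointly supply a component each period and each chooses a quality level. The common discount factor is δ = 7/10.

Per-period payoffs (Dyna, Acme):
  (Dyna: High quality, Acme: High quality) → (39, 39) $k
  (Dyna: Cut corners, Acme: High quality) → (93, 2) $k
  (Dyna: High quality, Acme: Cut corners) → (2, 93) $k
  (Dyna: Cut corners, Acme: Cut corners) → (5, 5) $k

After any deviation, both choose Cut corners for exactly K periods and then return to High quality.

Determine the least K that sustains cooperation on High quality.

4

No profitable deviation requires (39−5)(δ+…+δ^K) ≥ 93−39, i.e. δ+…+δ^K ≥ 27/17 ≈ 1.5882.
With δ = 7/10, the partial sums are K=1: 0.7000, K=2: 1.1900, K=3: 1.5330, K=4: 1.7731.
K = 4 is the first length at which the sum reaches 1.5882.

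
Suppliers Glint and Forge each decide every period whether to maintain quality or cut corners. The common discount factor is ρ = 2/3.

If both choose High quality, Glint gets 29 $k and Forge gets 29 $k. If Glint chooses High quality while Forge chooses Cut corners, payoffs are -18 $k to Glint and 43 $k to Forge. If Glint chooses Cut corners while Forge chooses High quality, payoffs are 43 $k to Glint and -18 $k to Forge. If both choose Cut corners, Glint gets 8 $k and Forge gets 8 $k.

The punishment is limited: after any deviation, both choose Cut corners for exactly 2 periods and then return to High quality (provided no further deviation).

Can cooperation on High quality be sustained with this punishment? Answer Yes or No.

Yes

A one-shot deviation gives 43 now, then 8 for 2 periods, then back to 29.
Gain from deviating: (43−29) today; loss: (29−8) in each of the next 2 periods.
No-deviation condition: (29−8)(ρ+…+ρ^2) ≥ 43−29, i.e. ρ+…+ρ^2 ≥ 2/3.
At ρ = 2/3: ρ+…+ρ^2 = 1.1111 ≥ 0.6667.
So cooperation is sustainable.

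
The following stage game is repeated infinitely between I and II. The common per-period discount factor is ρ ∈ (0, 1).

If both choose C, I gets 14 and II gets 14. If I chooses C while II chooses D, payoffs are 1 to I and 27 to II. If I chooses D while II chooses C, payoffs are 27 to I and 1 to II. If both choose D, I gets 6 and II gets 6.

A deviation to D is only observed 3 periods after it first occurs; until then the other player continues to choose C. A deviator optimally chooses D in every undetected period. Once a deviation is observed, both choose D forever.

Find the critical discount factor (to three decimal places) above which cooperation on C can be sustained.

0.852

The best deviation is to choose D for all 3 undetected periods, earning 27 each, then 6 forever once detected.
Deviation value: 27(1−ρ^3)/(1−ρ) + 6ρ^3/(1−ρ); cooperation value: 14/(1−ρ).
IC: 14 ≥ 27(1−ρ^3) + 6ρ^3 = 27 − 21ρ^3.
So ρ^3 ≥ 13/21, giving ρ ≥ (13/21)^(1/3) ≈ 0.852.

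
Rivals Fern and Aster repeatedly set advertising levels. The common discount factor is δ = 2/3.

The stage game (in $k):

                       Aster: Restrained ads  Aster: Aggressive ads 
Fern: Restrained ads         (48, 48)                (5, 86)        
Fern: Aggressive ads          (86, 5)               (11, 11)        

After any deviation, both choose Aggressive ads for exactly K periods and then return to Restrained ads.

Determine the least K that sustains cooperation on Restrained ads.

No profitable deviation requires (48−11)(δ+…+δ^K) ≥ 86−48, i.e. δ+…+δ^K ≥ 38/37 ≈ 1.0270.
With δ = 2/3, the partial sums are K=1: 0.6667, K=2: 1.1111.
K = 2 is the first length at which the sum reaches 1.0270.

2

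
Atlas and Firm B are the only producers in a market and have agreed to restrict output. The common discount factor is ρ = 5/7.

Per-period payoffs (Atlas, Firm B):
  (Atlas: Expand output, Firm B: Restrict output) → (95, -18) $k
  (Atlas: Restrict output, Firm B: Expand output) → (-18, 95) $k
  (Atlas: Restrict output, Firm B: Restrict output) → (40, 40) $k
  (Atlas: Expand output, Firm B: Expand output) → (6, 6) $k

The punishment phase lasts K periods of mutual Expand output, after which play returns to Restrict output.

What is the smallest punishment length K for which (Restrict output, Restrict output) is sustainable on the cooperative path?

4

Need Σ_{k=1}^{K} ρ^k ≥ (95−40)/(40−6) = 1.6176 at ρ = 5/7.
At K = 3 the sum is 1.5889 < 1.6176; at K = 4 it is 1.8492 ≥ 1.6176.
So the minimum punishment length is K = 4.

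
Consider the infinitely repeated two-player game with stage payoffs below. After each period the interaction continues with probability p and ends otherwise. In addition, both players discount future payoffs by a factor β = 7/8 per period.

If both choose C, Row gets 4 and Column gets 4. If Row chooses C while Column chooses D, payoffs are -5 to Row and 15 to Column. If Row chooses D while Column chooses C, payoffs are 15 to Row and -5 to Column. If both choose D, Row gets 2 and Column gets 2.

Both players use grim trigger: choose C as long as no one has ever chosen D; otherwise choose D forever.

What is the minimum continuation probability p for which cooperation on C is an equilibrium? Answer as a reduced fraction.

With continuation probability p and discount β, the effective per-period discount factor is βp.
Grim-trigger IC: βp ≥ (15−4)/(15−2) = 11/13.
So p ≥ (11/13)/(7/8) = 88/91.

88/91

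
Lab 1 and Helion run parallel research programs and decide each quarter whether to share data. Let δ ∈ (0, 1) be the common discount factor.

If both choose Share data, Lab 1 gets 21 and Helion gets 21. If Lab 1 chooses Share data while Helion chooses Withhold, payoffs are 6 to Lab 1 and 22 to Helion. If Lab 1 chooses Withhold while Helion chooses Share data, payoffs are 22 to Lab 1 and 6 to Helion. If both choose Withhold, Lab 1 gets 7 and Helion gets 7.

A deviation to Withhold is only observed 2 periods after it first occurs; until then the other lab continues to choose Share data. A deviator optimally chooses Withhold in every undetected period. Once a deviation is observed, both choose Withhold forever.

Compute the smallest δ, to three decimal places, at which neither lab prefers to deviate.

Deviating for the 2 undetected periods gains 22−21 = 1 per period over cooperation, then loses 21−7 = 14 per period forever once punishment starts.
Gain: 1(1 + δ + … + δ^1); loss: 14·δ^2/(1−δ).
No profitable deviation ⇔ 1(1−δ^2) ≤ 14·δ^2, i.e. δ^2 ≥ 1/(1+14) = 1/15.
Hence δ ≥ (1/15)^(1/2) ≈ 0.258.

0.258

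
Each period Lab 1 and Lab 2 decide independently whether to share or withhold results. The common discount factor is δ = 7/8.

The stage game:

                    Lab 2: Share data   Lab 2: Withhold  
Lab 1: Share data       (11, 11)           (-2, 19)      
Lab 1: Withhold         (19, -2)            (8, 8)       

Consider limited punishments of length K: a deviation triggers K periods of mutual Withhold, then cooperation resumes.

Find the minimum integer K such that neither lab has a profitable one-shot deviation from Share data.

IC: δ(1−δ^K)/(1−δ) ≥ (19−11)/(11−8) = 8/3.
With δ = 7/8: need 1 − δ^K ≥ 8/3·(1−7/8)/(7/8), i.e. δ^K ≤ 0.6190.
Since (7/8)^3 = 0.6699 and (7/8)^4 = 0.5862, the smallest such K is 4.

4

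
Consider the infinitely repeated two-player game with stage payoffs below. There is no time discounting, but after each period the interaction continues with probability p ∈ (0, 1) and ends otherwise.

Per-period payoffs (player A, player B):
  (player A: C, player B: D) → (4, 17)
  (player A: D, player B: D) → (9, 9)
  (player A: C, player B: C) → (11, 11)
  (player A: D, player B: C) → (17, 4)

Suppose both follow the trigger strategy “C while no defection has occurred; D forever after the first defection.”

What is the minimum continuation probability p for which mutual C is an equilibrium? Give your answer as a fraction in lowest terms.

3/4

Expected cooperation value is 11 + p·11 + p²·11 + … = 11/(1−p); deviation gives 17 + p·9/(1−p).
11 ≥ 17(1−p) + 9p ⇒ 8p ≥ 6 ⇒ p ≥ 6/8 = 3/4.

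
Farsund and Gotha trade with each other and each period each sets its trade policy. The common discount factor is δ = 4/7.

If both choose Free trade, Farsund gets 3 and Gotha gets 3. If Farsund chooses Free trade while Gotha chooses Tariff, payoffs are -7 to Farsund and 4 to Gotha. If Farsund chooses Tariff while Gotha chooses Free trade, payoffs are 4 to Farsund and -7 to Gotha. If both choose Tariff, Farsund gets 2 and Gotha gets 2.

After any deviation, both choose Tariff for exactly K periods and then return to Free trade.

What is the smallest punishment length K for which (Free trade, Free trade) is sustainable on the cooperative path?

3

Need Σ_{k=1}^{K} δ^k ≥ (4−3)/(3−2) = 1.0000 at δ = 4/7.
At K = 2 the sum is 0.8980 < 1.0000; at K = 3 it is 1.0845 ≥ 1.0000.
So the minimum punishment length is K = 3.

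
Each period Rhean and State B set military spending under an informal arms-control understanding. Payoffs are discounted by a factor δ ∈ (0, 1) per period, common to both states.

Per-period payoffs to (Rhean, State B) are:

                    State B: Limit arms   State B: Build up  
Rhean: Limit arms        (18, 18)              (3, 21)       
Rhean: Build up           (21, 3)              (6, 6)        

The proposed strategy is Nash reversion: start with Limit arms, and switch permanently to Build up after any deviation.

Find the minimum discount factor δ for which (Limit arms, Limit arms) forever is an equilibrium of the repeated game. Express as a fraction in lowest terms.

One-period gain from deviating is 21 − 18 = 3. The loss is 18 − 6 = 12 in every subsequent period, with present value 12·δ/(1−δ).
Deviation is unprofitable when 12·δ/(1−δ) ≥ 3, i.e. δ/(1−δ) ≥ 1/4.
Equivalently δ ≥ 3/(3+12) = 1/5.

1/5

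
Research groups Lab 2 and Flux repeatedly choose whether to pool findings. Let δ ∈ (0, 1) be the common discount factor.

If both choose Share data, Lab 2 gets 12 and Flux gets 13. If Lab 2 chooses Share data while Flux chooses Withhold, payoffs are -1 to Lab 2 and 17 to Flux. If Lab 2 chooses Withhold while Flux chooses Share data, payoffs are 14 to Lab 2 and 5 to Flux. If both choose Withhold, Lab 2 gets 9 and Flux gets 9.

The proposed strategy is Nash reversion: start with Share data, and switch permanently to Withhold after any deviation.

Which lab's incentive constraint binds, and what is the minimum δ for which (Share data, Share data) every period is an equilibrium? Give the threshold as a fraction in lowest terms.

Flux; δ ≥ 1/2

Lab 2's threshold: (14−12)/(14−9) = 2/5.
Flux's threshold: (17−13)/(17−9) = 1/2.
2/5 < 1/2, so Flux binds and δ* = 1/2.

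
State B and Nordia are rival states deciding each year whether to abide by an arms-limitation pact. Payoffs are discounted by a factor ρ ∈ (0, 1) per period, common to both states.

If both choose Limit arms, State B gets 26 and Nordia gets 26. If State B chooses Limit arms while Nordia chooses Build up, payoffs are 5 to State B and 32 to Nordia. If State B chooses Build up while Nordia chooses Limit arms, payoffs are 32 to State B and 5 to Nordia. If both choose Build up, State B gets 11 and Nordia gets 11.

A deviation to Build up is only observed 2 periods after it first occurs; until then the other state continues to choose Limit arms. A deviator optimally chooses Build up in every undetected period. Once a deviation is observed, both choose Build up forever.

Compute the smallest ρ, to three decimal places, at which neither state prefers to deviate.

A deviator earns 32 for 2 periods, then 11 forever; cooperating earns 26 forever. Multiplying the IC by (1−ρ):
26 ≥ 32(1−ρ^2) + 11ρ^2, so 21·ρ^2 ≥ 6 and ρ^2 ≥ 2/7.
ρ ≥ (2/7)^(1/2) ≈ 0.535.

0.535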